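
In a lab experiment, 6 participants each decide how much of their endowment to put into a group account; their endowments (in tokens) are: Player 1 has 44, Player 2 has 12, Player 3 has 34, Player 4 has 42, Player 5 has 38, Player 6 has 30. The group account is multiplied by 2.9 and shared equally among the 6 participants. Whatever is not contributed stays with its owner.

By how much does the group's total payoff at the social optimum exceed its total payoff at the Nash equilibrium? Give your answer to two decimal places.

The private return per contributed unit is 2.9/6 = 0.4833 < 1 for every player regardless of endowment, so the Nash equilibrium is zero contribution and the group total is Σ E_j = 44 + 12 + 34 + 42 + 38 + 30 = 200.
Each contributed unit returns 2.900 to the group, so the social optimum is full contribution by everyone: group total = 2.900 × 200 = 580.00.
Efficiency loss = (2.900 − 1) × 200 = 380.00.

380.00 tokens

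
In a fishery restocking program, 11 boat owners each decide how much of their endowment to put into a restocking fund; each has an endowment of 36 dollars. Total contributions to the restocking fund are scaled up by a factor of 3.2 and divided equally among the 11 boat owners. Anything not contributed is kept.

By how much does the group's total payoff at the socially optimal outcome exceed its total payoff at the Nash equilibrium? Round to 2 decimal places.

Each contributed unit returns 3.2/11 = 0.2909 to its contributor — below 1 — so contributing 0 is dominant for every player. At the Nash equilibrium everyone keeps their 36, and the group total is 11 × 36 = 396.
Each contributed unit returns 3.200 to the group as a whole (0.2909 to each of 11 players), which exceeds 1, so the social optimum is full contribution: group total = 3.200 × 396 = 1267.20.
Efficiency loss = 1267.20 − 396 = 871.20.

871.20 dollars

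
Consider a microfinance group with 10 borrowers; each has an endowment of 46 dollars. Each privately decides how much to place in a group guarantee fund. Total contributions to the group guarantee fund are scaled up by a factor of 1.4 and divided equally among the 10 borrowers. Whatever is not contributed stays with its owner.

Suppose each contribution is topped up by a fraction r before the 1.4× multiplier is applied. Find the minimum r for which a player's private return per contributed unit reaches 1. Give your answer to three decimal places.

With matching at rate r, one contributed unit becomes (1 + r) in the group guarantee fund and returns 1.4 × (1 + r) / 10 to the contributor.
Setting this equal to 1: 1 + r = 10/1.4 = 7.1429.
So the minimum matching rate is r = 7.1429 − 1 = 6.143.

6.143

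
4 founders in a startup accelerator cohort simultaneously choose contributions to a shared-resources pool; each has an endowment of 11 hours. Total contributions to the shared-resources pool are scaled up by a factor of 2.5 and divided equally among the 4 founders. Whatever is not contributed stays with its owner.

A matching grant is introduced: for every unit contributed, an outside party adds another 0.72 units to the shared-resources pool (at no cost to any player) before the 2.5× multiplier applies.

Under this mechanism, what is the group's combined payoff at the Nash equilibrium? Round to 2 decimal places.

189.20 hours

Under the mechanism each unit contributed yields 2.5 × 1.72 / 4 = 1.0750 back to its contributor per unit of net cost, which exceeds 1, making full contribution the dominant choice for everyone.
At the Nash equilibrium everyone contributes 11. Group total payoff = 2.5 × 1.72 × 44 = 189.20.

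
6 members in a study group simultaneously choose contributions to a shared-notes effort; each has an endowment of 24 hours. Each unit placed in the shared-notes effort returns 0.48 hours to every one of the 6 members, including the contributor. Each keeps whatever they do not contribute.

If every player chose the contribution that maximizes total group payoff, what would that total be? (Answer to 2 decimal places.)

Each contributed unit returns 2.880 to the group as a whole (0.48 to each of 6 players), which exceeds 1, so the social optimum is full contribution: group total = 2.880 × 144 = 414.72.

414.72 hours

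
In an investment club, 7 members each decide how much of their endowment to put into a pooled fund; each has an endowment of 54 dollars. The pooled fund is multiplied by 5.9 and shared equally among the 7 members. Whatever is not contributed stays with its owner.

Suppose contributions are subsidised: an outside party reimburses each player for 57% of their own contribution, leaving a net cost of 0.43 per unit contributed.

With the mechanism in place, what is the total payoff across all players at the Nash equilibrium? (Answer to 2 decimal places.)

2445.66 dollars

The effective private return per unit is now (5.9/7) / 0.43 = 1.9601 > 1, so every player's dominant strategy flips to full contribution.
So the Nash equilibrium is full contribution by all 7; the group earns 7 × (54 × 0.57 + 5.9 × 54) = 2445.66.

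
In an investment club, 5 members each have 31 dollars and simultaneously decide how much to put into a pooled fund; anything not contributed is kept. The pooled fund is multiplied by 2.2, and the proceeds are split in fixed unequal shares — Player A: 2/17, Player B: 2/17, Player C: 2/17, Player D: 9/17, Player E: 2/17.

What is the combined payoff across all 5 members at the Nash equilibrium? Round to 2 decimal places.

A player with share s gets back 2.2·s per unit contributed, so full contribution is dominant for anyone with s > 1/2.2 = 0.4545 and zero contribution is dominant for anyone below.
Player D alone (share 9/17) is above the threshold, contributing 31; the remaining 4 contribute 0. Total contributed: 31.
The pooled fund pays out 2.2 × 31 = 68.20 in total (split across the unequal shares, but the aggregate is all that matters for the group sum).
The 4 free-riders keep 31 each, adding 124. Group total = 124 + 68.20 = 192.20.

192.20 dollars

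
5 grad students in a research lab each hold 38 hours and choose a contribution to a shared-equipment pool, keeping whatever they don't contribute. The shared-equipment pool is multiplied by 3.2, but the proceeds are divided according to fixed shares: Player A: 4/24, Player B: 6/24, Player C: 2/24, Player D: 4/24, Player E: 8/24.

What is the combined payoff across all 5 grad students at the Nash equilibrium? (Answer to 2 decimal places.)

273.60 hours

For player j, contributing a unit is worthwhile iff 3.2 × (j's share) ≥ 1, i.e. iff j's share is at least 0.3125.
Player E alone (share 8/24) is above the threshold, contributing 38; the remaining 4 contribute 0. Total contributed: 38.
The shared-equipment pool pays out 3.2 × 38 = 121.60 in total (split across the unequal shares, but the aggregate is all that matters for the group sum).
The 4 free-riders keep 38 each, adding 152. Group total = 152 + 121.60 = 273.60.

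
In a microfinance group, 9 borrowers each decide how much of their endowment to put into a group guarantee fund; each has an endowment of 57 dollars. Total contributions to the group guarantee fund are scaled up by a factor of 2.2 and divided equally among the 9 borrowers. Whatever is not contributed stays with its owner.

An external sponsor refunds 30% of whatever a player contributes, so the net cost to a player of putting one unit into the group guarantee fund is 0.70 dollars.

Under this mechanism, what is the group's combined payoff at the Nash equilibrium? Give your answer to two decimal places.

The effective private return is (2.2/9) / 0.70 = 0.3492, which is still under 1, so the mechanism doesn't change anyone's dominant strategy: zero contribution.
Everyone keeps their endowment and the group total is 9 × 57 = 513.

513.00 dollars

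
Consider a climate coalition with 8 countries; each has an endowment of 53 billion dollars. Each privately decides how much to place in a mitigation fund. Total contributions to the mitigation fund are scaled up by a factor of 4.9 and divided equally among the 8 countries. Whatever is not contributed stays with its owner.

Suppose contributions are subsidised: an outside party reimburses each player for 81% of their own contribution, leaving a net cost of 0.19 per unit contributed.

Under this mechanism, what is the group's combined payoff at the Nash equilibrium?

2421.04 billion dollars

With the mechanism, a contributed unit returns (4.9/8) / 0.19 = 3.2237 per unit of net cost to the contributor — now above 1 — so contributing fully is weakly dominant for every player.
At the Nash equilibrium everyone contributes 53. Group total payoff = 8 × (53 × 0.81 + 4.9 × 53) = 2421.04.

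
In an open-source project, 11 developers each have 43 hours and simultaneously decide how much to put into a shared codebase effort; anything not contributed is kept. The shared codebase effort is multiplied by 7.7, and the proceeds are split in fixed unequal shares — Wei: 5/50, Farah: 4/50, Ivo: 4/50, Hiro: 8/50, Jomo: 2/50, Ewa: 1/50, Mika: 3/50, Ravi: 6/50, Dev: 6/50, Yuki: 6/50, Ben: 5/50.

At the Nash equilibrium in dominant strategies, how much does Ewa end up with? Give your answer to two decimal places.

49.62 hours

Each unit j contributes comes back to j as 7.7 × (j's share), so j prefers to contribute only if that share exceeds 1/7.7 = 0.1299; otherwise keeping the unit dominates.
The only share above 0.1299 is Hiro's 8/50, contributing 43; the remaining 10 contribute 0. Total contributed: 43.
Ewa keeps 43 and receives 7.7 × 43 × 1/50 = 6.62 from the shared codebase effort, for a payoff of 49.62.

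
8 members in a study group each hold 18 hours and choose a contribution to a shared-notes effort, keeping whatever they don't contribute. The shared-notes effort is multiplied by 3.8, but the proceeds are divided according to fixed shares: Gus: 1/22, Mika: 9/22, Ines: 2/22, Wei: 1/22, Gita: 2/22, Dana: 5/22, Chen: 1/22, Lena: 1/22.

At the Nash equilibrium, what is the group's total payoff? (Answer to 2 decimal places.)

194.40 hours

For player j, contributing a unit is worthwhile iff 3.8 × (j's share) ≥ 1, i.e. iff j's share is at least 0.2632.
Mika alone (share 9/22) is above the threshold, contributing 18; the remaining 7 contribute 0. Total contributed: 18.
The shared-notes effort pays out 3.8 × 18 = 68.40 in total (split across the unequal shares, but the aggregate is all that matters for the group sum).
The 7 free-riders keep 18 each, adding 126. Group total = 126 + 68.40 = 194.40.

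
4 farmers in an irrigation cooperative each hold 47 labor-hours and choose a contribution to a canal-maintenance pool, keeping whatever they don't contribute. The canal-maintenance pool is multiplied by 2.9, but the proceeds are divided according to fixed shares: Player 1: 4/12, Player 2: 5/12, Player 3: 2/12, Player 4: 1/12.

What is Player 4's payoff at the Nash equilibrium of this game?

58.36 labor-hours

Each unit j contributes comes back to j as 2.9 × (j's share), so j prefers to contribute only if that share exceeds 1/2.9 = 0.3448; otherwise keeping the unit dominates.
The only share above 0.3448 is Player 2's 5/12, contributing 47; the remaining 3 contribute 0. Total contributed: 47.
Player 4 keeps 47 and receives 2.9 × 47 × 1/12 = 11.36 from the canal-maintenance pool, for a payoff of 58.36.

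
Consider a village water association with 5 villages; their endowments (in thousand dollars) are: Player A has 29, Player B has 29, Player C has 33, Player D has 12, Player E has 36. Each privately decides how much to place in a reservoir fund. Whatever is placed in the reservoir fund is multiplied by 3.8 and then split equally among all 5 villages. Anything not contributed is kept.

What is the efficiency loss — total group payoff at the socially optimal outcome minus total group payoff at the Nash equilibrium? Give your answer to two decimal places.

The private return per contributed unit is 3.8/5 = 0.7600 < 1 for every player regardless of endowment, so the Nash equilibrium is zero contribution and the group total is Σ E_j = 29 + 29 + 33 + 12 + 36 = 139.
Each contributed unit returns 3.800 to the group, so the social optimum is full contribution by everyone: group total = 3.800 × 139 = 528.20.
Efficiency loss = (3.800 − 1) × 139 = 389.20.

389.20 thousand dollars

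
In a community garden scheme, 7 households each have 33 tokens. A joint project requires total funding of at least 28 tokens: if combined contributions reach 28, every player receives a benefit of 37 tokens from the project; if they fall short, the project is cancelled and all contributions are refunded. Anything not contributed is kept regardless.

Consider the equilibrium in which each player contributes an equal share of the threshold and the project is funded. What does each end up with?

66 tokens

Equal share of the threshold: 28/7 = 4.
At this profile no one gains by cutting their contribution: any cut drops the total below 28, the project is cancelled, contributions are refunded, and the deviator ends with 33, which is less than 33 − 4 + 37 = 66. Contributing more than 4 just wastes the excess. So contributing exactly 4 is a best response.
Each player's payoff: 33 − 4 + 37 = 66.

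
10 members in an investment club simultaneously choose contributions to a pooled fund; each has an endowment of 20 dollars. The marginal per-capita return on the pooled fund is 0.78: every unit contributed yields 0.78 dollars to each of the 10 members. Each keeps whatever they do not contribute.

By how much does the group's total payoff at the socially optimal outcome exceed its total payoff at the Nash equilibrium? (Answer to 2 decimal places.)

The private return per contributed unit is 0.78 < 1, so contributing 0 is dominant for every player. At the Nash equilibrium everyone keeps their 20, and the group total is 10 × 20 = 200.
Each contributed unit returns 7.800 to the group as a whole (0.78 to each of 10 players), which exceeds 1, so the social optimum is full contribution: group total = 7.800 × 200 = 1560.00.
Efficiency loss = 1560.00 − 200 = 1360.00.

1360.00 dollars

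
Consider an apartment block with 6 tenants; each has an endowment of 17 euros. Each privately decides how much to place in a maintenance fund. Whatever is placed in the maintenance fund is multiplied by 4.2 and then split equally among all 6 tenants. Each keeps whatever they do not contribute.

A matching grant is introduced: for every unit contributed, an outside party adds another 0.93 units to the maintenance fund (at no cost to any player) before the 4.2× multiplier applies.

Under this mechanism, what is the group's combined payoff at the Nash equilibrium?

Under the mechanism each unit contributed yields 4.2 × 1.93 / 6 = 1.3510 back to its contributor per unit of net cost, which exceeds 1, making full contribution the dominant choice for everyone.
So the Nash equilibrium is full contribution by all 6; the group earns 4.2 × 1.93 × 102 = 826.81.

826.81 euros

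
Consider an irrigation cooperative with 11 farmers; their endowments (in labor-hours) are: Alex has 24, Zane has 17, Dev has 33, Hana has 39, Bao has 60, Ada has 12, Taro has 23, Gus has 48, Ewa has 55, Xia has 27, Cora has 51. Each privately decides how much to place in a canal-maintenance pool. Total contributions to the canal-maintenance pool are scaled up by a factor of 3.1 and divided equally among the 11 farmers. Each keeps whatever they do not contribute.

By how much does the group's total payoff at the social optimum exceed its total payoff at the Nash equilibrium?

The private return per contributed unit is 3.1/11 = 0.2818 < 1 for every player regardless of endowment, so the Nash equilibrium is zero contribution and the group total is Σ E_j = 24 + 17 + 33 + 39 + 60 + 12 + 23 + 48 + 55 + 27 + 51 = 389.
Each contributed unit returns 3.100 to the group, so the social optimum is full contribution by everyone: group total = 3.100 × 389 = 1205.90.
Efficiency loss = (3.100 − 1) × 389 = 816.90.

816.90 labor-hours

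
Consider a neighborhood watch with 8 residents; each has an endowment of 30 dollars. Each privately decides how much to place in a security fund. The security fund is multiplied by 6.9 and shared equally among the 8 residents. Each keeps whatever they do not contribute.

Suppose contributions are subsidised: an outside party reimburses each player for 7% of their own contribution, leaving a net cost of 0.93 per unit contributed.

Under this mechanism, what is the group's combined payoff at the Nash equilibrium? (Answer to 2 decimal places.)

240.00 dollars

The effective private return is (6.9/8) / 0.93 = 0.9274, which is still under 1, so the mechanism doesn't change anyone's dominant strategy: zero contribution.
Everyone keeps their endowment and the group total is 8 × 30 = 240.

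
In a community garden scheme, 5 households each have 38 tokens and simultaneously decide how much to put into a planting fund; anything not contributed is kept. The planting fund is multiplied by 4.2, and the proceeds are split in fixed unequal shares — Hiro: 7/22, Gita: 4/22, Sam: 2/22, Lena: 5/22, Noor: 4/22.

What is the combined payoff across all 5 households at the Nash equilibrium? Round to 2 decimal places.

311.60 tokens

For player j, contributing a unit is worthwhile iff 4.2 × (j's share) ≥ 1, i.e. iff j's share is at least 0.2381.
The only share above 0.2381 is Hiro's 7/22, contributing 38; the remaining 4 contribute 0. Total contributed: 38.
The planting fund pays out 4.2 × 38 = 159.60 in total (split across the unequal shares, but the aggregate is all that matters for the group sum).
The 4 free-riders keep 38 each, adding 152. Group total = 152 + 159.60 = 311.60.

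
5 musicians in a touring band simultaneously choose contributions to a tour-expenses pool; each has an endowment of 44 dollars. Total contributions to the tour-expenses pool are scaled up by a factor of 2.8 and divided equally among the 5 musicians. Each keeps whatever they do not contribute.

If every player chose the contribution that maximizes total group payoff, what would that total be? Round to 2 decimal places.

Each contributed unit returns 2.800 to the group as a whole (0.5600 to each of 5 players), which exceeds 1, so the social optimum is full contribution: group total = 2.800 × 220 = 616.00.

616.00 dollars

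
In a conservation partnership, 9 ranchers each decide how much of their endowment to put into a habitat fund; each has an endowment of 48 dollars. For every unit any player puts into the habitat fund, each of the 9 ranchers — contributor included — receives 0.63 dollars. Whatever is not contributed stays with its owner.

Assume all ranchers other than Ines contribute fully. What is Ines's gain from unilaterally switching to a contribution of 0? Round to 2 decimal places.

Switching from a contribution of 48 to 0 lets Ines keep an extra 48 dollars, but lowers the habitat fund by 48, which costs Ines their own share of that drop: 0.63 × 48 = 30.24.
Net gain = 48 − 30.24 = 17.76. The private return per contributed unit (0.63) is below 1, so free-riding is indeed the best response regardless of what the others do.

17.76 dollars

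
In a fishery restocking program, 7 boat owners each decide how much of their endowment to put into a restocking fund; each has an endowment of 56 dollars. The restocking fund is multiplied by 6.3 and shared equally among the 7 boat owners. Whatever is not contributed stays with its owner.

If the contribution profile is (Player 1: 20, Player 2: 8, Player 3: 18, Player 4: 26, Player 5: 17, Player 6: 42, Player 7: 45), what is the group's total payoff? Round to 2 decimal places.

Total contributed: 20 + 8 + 18 + 26 + 17 + 42 + 45 = 176; total kept: 7 × 56 − 176 = 216.
The restocking fund pays out 6.3 × 176 = 1108.80 in aggregate.
Group total = 216 + 1108.80 = 1324.80.

1324.80 dollars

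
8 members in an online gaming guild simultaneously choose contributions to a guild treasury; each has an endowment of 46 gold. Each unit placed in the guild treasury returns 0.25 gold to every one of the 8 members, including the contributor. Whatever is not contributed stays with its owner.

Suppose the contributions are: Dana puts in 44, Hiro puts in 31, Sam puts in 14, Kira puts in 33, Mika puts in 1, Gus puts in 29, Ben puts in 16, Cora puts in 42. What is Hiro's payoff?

67.50 gold

Total contributed: 44 + 31 + 14 + 33 + 1 + 29 + 16 + 42 = 210.
Each receives 0.25 × 210 = 52.50 from the guild treasury.
Hiro keeps 46 − 31 = 15, so Hiro's payoff is 15 + 52.50 = 67.50.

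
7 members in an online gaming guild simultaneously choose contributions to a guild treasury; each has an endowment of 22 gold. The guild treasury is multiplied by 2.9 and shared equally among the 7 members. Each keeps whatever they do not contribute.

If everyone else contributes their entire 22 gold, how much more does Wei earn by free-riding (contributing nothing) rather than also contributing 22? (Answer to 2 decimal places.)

12.89 gold

Switching from a contribution of 22 to 0 lets Wei keep an extra 22 gold, but lowers the guild treasury by 22, which costs Wei their own share of that drop: 2.9/7 × 22 = 9.11.
Net gain = 22 − 9.11 = 12.89. The private return per contributed unit (0.4143) is below 1, so free-riding is indeed the best response regardless of what the others do.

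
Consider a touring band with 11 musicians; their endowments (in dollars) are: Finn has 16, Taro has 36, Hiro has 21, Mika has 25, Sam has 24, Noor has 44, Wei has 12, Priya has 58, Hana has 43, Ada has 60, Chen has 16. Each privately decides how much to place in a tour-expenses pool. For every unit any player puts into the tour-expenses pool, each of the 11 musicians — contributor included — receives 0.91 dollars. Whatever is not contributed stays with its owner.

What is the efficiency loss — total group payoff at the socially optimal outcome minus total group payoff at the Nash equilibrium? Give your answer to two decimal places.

The private return per contributed unit is 0.91 < 1 for everyone, so the Nash equilibrium is zero contribution and the group total is Σ E_j = 16 + 36 + 21 + 25 + 24 + 44 + 12 + 58 + 43 + 60 + 16 = 355.
Each contributed unit returns 10.010 to the group, so the social optimum is full contribution by everyone: group total = 10.010 × 355 = 3553.55.
Efficiency loss = (10.010 − 1) × 355 = 3198.55.

3198.55 dollars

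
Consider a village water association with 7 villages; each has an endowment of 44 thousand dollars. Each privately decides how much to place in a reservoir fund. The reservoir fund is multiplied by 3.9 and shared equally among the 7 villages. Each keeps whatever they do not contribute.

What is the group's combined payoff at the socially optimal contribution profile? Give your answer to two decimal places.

Each contributed unit returns 3.900 to the group as a whole (0.5571 to each of 7 players), which exceeds 1, so the social optimum is full contribution: group total = 3.900 × 308 = 1201.20.

1201.20 thousand dollars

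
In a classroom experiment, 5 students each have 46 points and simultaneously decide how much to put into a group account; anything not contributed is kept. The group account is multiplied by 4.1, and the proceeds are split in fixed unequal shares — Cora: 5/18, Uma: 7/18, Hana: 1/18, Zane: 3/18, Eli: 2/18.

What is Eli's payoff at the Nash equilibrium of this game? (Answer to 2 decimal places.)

A player with share s gets back 4.1·s per unit contributed, so full contribution is dominant for anyone with s > 1/4.1 = 0.2439 and zero contribution is dominant for anyone below.
Cora and Uma are above the threshold, contributing 46 each; the remaining 3 contribute 0. Total contributed: 92.
Eli keeps 46 and receives 4.1 × 92 × 2/18 = 41.91 from the group account, for a payoff of 87.91.

87.91 points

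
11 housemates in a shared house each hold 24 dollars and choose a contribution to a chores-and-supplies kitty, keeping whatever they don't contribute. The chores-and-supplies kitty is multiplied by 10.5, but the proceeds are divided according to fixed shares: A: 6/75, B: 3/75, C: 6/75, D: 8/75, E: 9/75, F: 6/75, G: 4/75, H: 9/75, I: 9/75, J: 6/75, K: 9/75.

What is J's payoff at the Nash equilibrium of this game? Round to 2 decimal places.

124.80 dollars

Each unit j contributes comes back to j as 10.5 × (j's share), so j prefers to contribute only if that share exceeds 1/10.5 = 0.0952; otherwise keeping the unit dominates.
D, E, H, I and K clear that bar, contributing 24 each; the remaining 6 contribute 0. Total contributed: 120.
J keeps 24 and receives 10.5 × 120 × 6/75 = 100.80 from the chores-and-supplies kitty, for a payoff of 124.80.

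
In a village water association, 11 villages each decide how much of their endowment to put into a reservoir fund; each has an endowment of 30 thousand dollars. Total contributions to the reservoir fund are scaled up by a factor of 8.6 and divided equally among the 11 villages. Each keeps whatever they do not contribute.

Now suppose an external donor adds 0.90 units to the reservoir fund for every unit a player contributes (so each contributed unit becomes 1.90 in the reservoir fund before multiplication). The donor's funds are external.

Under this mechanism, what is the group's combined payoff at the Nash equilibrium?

Under the mechanism each unit contributed yields 8.6 × 1.90 / 11 = 1.4855 back to its contributor per unit of net cost, which exceeds 1, making full contribution the dominant choice for everyone.
So the Nash equilibrium is full contribution by all 11; the group earns 8.6 × 1.90 × 330 = 5392.20.

5392.20 thousand dollars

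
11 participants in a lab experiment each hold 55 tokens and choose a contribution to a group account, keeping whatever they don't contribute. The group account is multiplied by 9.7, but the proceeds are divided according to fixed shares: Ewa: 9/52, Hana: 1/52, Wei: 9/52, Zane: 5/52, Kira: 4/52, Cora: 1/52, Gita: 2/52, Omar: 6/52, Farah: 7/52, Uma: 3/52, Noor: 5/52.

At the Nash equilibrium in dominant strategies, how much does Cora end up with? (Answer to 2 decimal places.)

For player j, contributing a unit is worthwhile iff 9.7 × (j's share) ≥ 1, i.e. iff j's share is at least 0.1031.
Ewa, Wei, Omar and Farah clear that bar, contributing 55 each; the remaining 7 contribute 0. Total contributed: 220.
Cora keeps 55 and receives 9.7 × 220 × 1/52 = 41.04 from the group account, for a payoff of 96.04.

96.04 tokens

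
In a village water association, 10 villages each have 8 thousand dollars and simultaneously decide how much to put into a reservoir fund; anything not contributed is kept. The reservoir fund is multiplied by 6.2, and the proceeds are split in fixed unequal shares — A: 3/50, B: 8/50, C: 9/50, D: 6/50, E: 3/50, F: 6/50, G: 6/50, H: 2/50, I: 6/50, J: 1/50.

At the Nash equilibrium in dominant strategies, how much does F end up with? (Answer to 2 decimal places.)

13.95 thousand dollars

Each unit j contributes comes back to j as 6.2 × (j's share), so j prefers to contribute only if that share exceeds 1/6.2 = 0.1613; otherwise keeping the unit dominates.
C alone (share 9/50) is above the threshold, contributing 8; the remaining 9 contribute 0. Total contributed: 8.
F keeps 8 and receives 6.2 × 8 × 6/50 = 5.95 from the reservoir fund, for a payoff of 13.95.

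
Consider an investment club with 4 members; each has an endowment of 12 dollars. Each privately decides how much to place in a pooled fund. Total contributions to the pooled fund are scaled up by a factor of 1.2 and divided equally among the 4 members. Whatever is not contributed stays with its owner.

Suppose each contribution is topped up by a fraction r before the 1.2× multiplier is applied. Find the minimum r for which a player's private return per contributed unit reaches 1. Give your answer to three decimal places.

With matching at rate r, one contributed unit becomes (1 + r) in the pooled fund and returns 1.2 × (1 + r) / 4 to the contributor.
Setting this equal to 1: 1 + r = 4/1.2 = 3.3333.
So the minimum matching rate is r = 3.3333 − 1 = 2.333.

2.333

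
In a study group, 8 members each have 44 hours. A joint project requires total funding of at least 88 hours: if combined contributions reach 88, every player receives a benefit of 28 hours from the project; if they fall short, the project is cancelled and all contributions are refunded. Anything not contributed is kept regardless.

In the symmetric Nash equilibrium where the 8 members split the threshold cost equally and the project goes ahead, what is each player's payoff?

Equal share of the threshold: 88/8 = 11.
At this profile no one gains by cutting their contribution: any cut drops the total below 88, the project is cancelled, contributions are refunded, and the deviator ends with 44, which is less than 44 − 11 + 28 = 61. Contributing more than 11 just wastes the excess. So contributing exactly 11 is a best response.
Each player's payoff: 44 − 11 + 28 = 61.

61 hours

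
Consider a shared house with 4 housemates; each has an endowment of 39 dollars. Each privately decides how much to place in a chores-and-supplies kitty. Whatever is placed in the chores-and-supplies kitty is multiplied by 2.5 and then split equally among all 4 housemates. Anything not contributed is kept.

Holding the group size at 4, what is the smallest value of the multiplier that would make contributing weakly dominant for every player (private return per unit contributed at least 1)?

A contributed unit returns (multiplier)/4 to its contributor.
This reaches 1 exactly when the multiplier is 4.

4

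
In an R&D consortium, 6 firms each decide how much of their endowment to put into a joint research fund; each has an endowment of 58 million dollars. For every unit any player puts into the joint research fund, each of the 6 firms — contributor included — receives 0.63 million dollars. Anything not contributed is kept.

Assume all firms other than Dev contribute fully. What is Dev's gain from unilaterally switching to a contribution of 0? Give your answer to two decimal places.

21.46 million dollars

Switching from a contribution of 58 to 0 lets Dev keep an extra 58 million dollars, but lowers the joint research fund by 58, which costs Dev their own share of that drop: 0.63 × 58 = 36.54.
Net gain = 58 − 36.54 = 21.46. The private return per contributed unit (0.63) is below 1, so free-riding is indeed the best response regardless of what the others do.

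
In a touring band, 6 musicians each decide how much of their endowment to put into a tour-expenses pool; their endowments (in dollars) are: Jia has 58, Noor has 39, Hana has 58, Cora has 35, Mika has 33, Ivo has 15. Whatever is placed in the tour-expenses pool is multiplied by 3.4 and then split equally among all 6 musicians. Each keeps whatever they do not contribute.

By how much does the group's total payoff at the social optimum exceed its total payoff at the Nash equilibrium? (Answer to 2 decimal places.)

The private return per contributed unit is 3.4/6 = 0.5667 < 1 for every player regardless of endowment, so the Nash equilibrium is zero contribution and the group total is Σ E_j = 58 + 39 + 58 + 35 + 33 + 15 = 238.
Each contributed unit returns 3.400 to the group, so the social optimum is full contribution by everyone: group total = 3.400 × 238 = 809.20.
Efficiency loss = (3.400 − 1) × 238 = 571.20.

571.20 dollars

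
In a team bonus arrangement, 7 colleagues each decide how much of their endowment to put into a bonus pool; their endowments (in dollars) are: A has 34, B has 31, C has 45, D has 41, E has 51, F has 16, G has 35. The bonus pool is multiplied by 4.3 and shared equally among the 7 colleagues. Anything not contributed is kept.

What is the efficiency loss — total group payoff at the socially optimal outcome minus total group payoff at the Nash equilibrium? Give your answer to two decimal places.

The private return per contributed unit is 4.3/7 = 0.6143 < 1 for every player regardless of endowment, so the Nash equilibrium is zero contribution and the group total is Σ E_j = 34 + 31 + 45 + 41 + 51 + 16 + 35 = 253.
Each contributed unit returns 4.300 to the group, so the social optimum is full contribution by everyone: group total = 4.300 × 253 = 1087.90.
Efficiency loss = (4.300 − 1) × 253 = 834.90.

834.90 dollars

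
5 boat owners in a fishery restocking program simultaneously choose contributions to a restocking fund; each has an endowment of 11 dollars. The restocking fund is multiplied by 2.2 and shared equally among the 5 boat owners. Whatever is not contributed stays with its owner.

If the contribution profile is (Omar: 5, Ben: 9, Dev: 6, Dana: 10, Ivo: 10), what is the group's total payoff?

Total contributed: 5 + 9 + 6 + 10 + 10 = 40; total kept: 5 × 11 − 40 = 15.
The restocking fund pays out 2.2 × 40 = 88.00 in aggregate.
Group total = 15 + 88.00 = 103.00.

103.00 dollars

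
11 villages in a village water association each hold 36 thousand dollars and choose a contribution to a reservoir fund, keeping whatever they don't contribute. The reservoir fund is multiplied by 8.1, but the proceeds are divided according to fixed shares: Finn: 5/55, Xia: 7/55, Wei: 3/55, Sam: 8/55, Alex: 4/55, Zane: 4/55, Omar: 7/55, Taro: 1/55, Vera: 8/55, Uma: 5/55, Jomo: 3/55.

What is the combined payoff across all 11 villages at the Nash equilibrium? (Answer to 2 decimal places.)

For player j, contributing a unit is worthwhile iff 8.1 × (j's share) ≥ 1, i.e. iff j's share is at least 0.1235.
The shares above 0.1235 belong to Xia, Sam, Omar and Vera, contributing 36 each; the remaining 7 contribute 0. Total contributed: 144.
The reservoir fund pays out 8.1 × 144 = 1166.40 in total (split across the unequal shares, but the aggregate is all that matters for the group sum).
The 7 free-riders keep 36 each, adding 252. Group total = 252 + 1166.40 = 1418.40.

1418.40 thousand dollars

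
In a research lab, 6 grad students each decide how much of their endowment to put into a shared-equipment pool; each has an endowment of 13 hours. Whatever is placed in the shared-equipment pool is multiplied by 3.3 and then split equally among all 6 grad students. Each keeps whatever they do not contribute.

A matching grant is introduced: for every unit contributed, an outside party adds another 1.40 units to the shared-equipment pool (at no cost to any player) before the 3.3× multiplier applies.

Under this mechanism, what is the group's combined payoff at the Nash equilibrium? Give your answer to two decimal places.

Under the mechanism each unit contributed yields 3.3 × 2.40 / 6 = 1.3200 back to its contributor per unit of net cost, which exceeds 1, making full contribution the dominant choice for everyone.
At the Nash equilibrium everyone contributes 13. Group total payoff = 3.3 × 2.40 × 78 = 617.76.

617.76 hours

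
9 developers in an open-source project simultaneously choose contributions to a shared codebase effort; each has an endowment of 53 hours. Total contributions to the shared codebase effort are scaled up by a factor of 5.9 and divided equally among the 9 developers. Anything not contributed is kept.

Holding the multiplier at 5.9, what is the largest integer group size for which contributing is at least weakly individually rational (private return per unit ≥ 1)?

Private return per unit is 5.9/(group size), which is ≥ 1 whenever the group size is ≤ 5.9.
The largest such integer is 5.

5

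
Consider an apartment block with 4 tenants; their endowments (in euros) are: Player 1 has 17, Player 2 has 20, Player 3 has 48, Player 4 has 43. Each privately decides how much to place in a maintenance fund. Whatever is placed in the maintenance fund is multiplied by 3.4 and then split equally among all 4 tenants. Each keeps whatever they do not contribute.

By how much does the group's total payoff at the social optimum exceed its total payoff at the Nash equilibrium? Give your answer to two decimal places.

The private return per contributed unit is 3.4/4 = 0.8500 < 1 for every player regardless of endowment, so the Nash equilibrium is zero contribution and the group total is Σ E_j = 17 + 20 + 48 + 43 = 128.
Each contributed unit returns 3.400 to the group, so the social optimum is full contribution by everyone: group total = 3.400 × 128 = 435.20.
Efficiency loss = (3.400 − 1) × 128 = 307.20.

307.20 euros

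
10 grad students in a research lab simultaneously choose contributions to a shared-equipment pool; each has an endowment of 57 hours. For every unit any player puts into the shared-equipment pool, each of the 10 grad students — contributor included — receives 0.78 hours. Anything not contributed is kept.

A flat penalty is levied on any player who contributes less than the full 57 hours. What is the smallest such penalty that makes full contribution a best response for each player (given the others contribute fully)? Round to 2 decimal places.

12.54 hours

Given the others contribute fully, the best deviation is to contribute 0 (any partial contribution still incurs the fine and gives up units whose private return 0.78 is below 1).
Deviating from 57 to 0 saves 57 hours but forfeits the deviator's share of the drop in the shared-equipment pool: 0.78 × 57 = 44.46.
So the deviation gain is 57 − 44.46 = 12.54, and the fine must be at least 12.54 hours to wipe it out.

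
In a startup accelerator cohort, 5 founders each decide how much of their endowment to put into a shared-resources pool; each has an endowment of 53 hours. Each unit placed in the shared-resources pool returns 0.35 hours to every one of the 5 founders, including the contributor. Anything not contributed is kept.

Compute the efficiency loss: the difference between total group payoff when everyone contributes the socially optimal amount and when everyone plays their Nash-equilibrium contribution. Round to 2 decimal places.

198.75 hours

The private return per contributed unit is 0.35 < 1, so contributing 0 is dominant for every player. At the Nash equilibrium everyone keeps their 53, and the group total is 5 × 53 = 265.
Each contributed unit returns 1.750 to the group as a whole (0.35 to each of 5 players), which exceeds 1, so the social optimum is full contribution: group total = 1.750 × 265 = 463.75.
Efficiency loss = 463.75 − 265 = 198.75.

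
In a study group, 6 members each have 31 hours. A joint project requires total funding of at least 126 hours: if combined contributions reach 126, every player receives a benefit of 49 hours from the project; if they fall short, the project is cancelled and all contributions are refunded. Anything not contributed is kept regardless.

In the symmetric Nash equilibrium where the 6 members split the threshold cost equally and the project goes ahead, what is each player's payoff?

Equal share of the threshold: 126/6 = 21.
At this profile no one gains by cutting their contribution: any cut drops the total below 126, the project is cancelled, contributions are refunded, and the deviator ends with 31, which is less than 31 − 21 + 49 = 59. Contributing more than 21 just wastes the excess. So contributing exactly 21 is a best response.
Each player's payoff: 31 − 21 + 49 = 59.

59 hours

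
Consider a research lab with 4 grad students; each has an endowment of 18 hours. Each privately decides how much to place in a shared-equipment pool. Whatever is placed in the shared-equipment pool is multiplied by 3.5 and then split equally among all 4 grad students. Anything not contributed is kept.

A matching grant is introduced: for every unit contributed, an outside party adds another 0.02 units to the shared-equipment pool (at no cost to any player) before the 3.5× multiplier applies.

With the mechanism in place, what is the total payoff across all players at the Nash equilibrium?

72.00 hours

Even with the mechanism, each unit contributed returns only 3.5 × 1.02 / 4 = 0.8925 per unit of net cost, so contributing nothing is still dominant.
Everyone keeps their endowment and the group total is 4 × 18 = 72.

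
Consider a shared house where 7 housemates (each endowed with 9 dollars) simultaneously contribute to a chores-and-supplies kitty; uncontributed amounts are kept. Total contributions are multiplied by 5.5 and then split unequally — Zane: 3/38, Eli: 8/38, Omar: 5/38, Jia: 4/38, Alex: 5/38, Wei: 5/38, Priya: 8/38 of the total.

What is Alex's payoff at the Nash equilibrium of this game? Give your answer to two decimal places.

A player with share s gets back 5.5·s per unit contributed, so full contribution is dominant for anyone with s > 1/5.5 = 0.1818 and zero contribution is dominant for anyone below.
The shares above 0.1818 belong to Eli and Priya, contributing 9 each; the remaining 5 contribute 0. Total contributed: 18.
Alex keeps 9 and receives 5.5 × 18 × 5/38 = 13.03 from the chores-and-supplies kitty, for a payoff of 22.03.

22.03 dollars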